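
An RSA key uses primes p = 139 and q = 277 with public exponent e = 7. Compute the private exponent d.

32647

φ(n) = (p−1)(q−1) = 138·276 = 38088.
Need d with 7·d ≡ 1 (mod 38088). Apply the extended Euclidean algorithm:
38088 = 5441×7 + 1
7 = 7×1 + 0
Back-substitute:
1 = 38088 − 5441·7
So 7·(-5441) ≡ 1 (mod 38088), hence d ≡ -5441 ≡ 32647 (mod 38088).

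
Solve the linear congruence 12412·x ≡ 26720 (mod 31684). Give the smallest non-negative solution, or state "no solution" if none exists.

5881

First find gcd(12412, 31684):
31684 = 2×12412 + 6860
12412 = 1×6860 + 5552
6860 = 1×5552 + 1308
5552 = 4×1308 + 320
1308 = 4×320 + 28
320 = 11×28 + 12
28 = 2×12 + 4
12 = 3×4 + 0
gcd = 4 and 4 | 26720, so solutions exist. Divide through by 4: 3103x ≡ 6680 (mod 7921).
Now find 3103⁻¹ mod 7921:
7921 = 2*3103 + 1715
3103 = 1*1715 + 1388
1715 = 1*1388 + 327
1388 = 4*327 + 80
327 = 4*80 + 7
80 = 11*7 + 3
7 = 2*3 + 1
3 = 3*1 + 0
Back-substitute:
1 = 7 − 2·3
1 = −2·80 + 23·7
1 = 23·327 − 94·80
1 = −94·1388 + 399·327
1 = 399·1715 − 493·1388
1 = −493·3103 + 892·1715
1 = 892·7921 − 2277·3103
So 3103·(-2277) ≡ 1 (mod 7921), i.e. 3103⁻¹ ≡ 5644.
Then x ≡ 5644·6680 ≡ 5881 (mod 7921); the smallest non-negative solution is x = 5881.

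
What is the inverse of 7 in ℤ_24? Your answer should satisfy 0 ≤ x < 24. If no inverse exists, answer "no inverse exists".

gcd(24, 7) by repeated division:
24 = 3·7 + 3
7 = 2·3 + 1
3 = 3·1 + 0
Since gcd(7, 24) = 1, back-substitute to write 1 as a combination:
1 = 7 − 2·3
1 = −2·24 + 7·7
So 7·7 ≡ 1 (mod 24).

7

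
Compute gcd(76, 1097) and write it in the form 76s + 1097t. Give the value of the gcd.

1

Repeated division:
1097 = 14·76 + 33
76 = 2·33 + 10
33 = 3·10 + 3
10 = 3·3 + 1
3 = 3·1 + 0
gcd(76, 1097) = 1.
Back-substituting:
1 = 10 − 3·3
1 = −3·33 + 10·10
1 = 10·76 − 23·33
1 = −23·1097 + 332·76
So 1 = (-23)·1097 + (332)·76.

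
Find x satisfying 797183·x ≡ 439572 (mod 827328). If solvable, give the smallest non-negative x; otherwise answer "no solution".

297324

First find gcd(797183, 827328):
827328 = 1*797183 + 30145
797183 = 26*30145 + 13413
30145 = 2*13413 + 3319
13413 = 4*3319 + 137
3319 = 24*137 + 31
137 = 4*31 + 13
31 = 2*13 + 5
13 = 2*5 + 3
5 = 1*3 + 2
3 = 1*2 + 1
2 = 2*1 + 0
gcd = 1, so a unique solution mod 827328 exists.
Back-substitute for the Bézout coefficients:
1 = 3 − 2
1 = −5 + 2·3
1 = 2·13 − 5·5
1 = −5·31 + 12·13
1 = 12·137 − 53·31
1 = −53·3319 + 1284·137
1 = 1284·13413 − 5189·3319
1 = −5189·30145 + 11662·13413
1 = 11662·797183 − 308401·30145
1 = −308401·827328 + 320063·797183
So 797183·(320063) ≡ 1 (mod 827328), giving 797183⁻¹ ≡ 320063.
x ≡ 797183⁻¹·439572 ≡ 320063·439572 ≡ 297324 (mod 827328).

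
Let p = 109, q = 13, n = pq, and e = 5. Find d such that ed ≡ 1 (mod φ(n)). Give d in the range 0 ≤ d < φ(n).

φ(n) = (p−1)(q−1) = 108·12 = 1296.
Need d with 5·d ≡ 1 (mod 1296). Apply the extended Euclidean algorithm:
1296 = 259*5 + 1
5 = 5*1 + 0
Back-substitute:
1 = 1296 − 259·5
So 5·(-259) ≡ 1 (mod 1296), hence d ≡ -259 ≡ 1037 (mod 1296).

1037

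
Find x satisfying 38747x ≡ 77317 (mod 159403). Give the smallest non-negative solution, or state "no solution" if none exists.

First find gcd(38747, 159403):
159403 = 4·38747 + 4415
38747 = 8·4415 + 3427
4415 = 1·3427 + 988
3427 = 3·988 + 463
988 = 2·463 + 62
463 = 7·62 + 29
62 = 2·29 + 4
29 = 7·4 + 1
4 = 4·1 + 0
gcd = 1, so a unique solution mod 159403 exists.
Back-substitute for the Bézout coefficients:
1 = 29 − 7·4
1 = −7·62 + 15·29
1 = 15·463 − 112·62
1 = −112·988 + 239·463
1 = 239·3427 − 829·988
1 = −829·4415 + 1068·3427
1 = 1068·38747 − 9373·4415
1 = −9373·159403 + 38560·38747
So 38747·(38560) ≡ 1 (mod 159403), giving 38747⁻¹ ≡ 38560.
x ≡ 38747⁻¹·77317 ≡ 38560·77317 ≡ 29211 (mod 159403).

29211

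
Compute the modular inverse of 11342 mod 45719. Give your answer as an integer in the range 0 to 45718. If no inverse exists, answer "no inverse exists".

Extended Euclidean algorithm:
45719 = 4·11342 + 351
11342 = 32·351 + 110
351 = 3·110 + 21
110 = 5·21 + 5
21 = 4·5 + 1
5 = 5·1 + 0
The gcd is 1. Working backward:
1 = 21 − 4·5
1 = −4·110 + 21·21
1 = 21·351 − 67·110
1 = −67·11342 + 2165·351
1 = 2165·45719 − 8727·11342
Hence 11342⁻¹ ≡ -8727 ≡ 36992 (mod 45719).

36992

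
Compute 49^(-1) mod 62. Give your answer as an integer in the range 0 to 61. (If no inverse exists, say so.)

19

Extended Euclidean algorithm:
62 = 1*49 + 13
49 = 3*13 + 10
13 = 1*10 + 3
10 = 3*3 + 1
3 = 3*1 + 0
gcd = 1, so the inverse exists. Back-substitute:
1 = 10 − 3·3
1 = −3·13 + 4·10
1 = 4·49 − 15·13
1 = −15·62 + 19·49
So 49·19 ≡ 1 (mod 62).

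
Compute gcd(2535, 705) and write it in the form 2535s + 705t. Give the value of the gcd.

Apply Euclid's algorithm to 2535 and 705:
2535 = 3·705 + 420
705 = 1·420 + 285
420 = 1·285 + 135
285 = 2·135 + 15
135 = 9·15 + 0
gcd(2535, 705) = 15.
Express as a combination:
15 = 285 − 2·135
15 = −2·420 + 3·285
15 = 3·705 − 5·420
15 = −5·2535 + 18·705
So 15 = (-5)·2535 + (18)·705.

15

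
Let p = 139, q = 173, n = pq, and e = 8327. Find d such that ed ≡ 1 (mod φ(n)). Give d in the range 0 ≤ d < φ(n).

5567

φ(n) = (p−1)(q−1) = 138·172 = 23736.
Need d with 8327·d ≡ 1 (mod 23736). Apply the extended Euclidean algorithm:
23736 = 2×8327 + 7082
8327 = 1×7082 + 1245
7082 = 5×1245 + 857
1245 = 1×857 + 388
857 = 2×388 + 81
388 = 4×81 + 64
81 = 1×64 + 17
64 = 3×17 + 13
17 = 1×13 + 4
13 = 3×4 + 1
4 = 4×1 + 0
Back-substitute:
1 = 13 − 3·4
1 = −3·17 + 4·13
1 = 4·64 − 15·17
1 = −15·81 + 19·64
1 = 19·388 − 91·81
1 = −91·857 + 201·388
1 = 201·1245 − 292·857
1 = −292·7082 + 1661·1245
1 = 1661·8327 − 1953·7082
1 = −1953·23736 + 5567·8327
So 8327·5567 ≡ 1 (mod 23736), hence d = 5567.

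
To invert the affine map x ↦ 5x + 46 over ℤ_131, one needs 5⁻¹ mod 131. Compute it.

Apply the Euclidean algorithm to 131 and 5:
131 = 26*5 + 1
5 = 5*1 + 0
Since gcd(5, 131) = 1, back-substitute to write 1 as a combination:
1 = 131 − 26·5
Thus 5·(-26) ≡ 1 (mod 131); reducing, -26 mod 131 = 105.

105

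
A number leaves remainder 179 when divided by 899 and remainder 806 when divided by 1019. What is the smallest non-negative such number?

247404

Write x = 179 + 899·k. Then 899·k ≡ 806 − 179 ≡ 627 (mod 1019).
Need 899⁻¹ mod 1019. Extended Euclid on (1019, 899):
1019 = 1*899 + 120
899 = 7*120 + 59
120 = 2*59 + 2
59 = 29*2 + 1
2 = 2*1 + 0
Back-substitute:
1 = 59 − 29·2
1 = −29·120 + 59·59
1 = 59·899 − 442·120
1 = −442·1019 + 501·899
899⁻¹ ≡ 501 (mod 1019), so k ≡ 501·627 ≡ 275 (mod 1019).
x = 179 + 899·275 = 247404.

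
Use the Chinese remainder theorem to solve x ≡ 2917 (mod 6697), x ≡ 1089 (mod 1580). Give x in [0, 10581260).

Write x = 2917 + 6697·k. Then 6697·k ≡ 1089 − 2917 ≡ 1332 (mod 1580).
Need 6697⁻¹ mod 1580. Extended Euclid on (1580, 377):
1580 = 4*377 + 72
377 = 5*72 + 17
72 = 4*17 + 4
17 = 4*4 + 1
4 = 4*1 + 0
Back-substitute:
1 = 17 − 4·4
1 = −4·72 + 17·17
1 = 17·377 − 89·72
1 = −89·1580 + 373·377
6697⁻¹ ≡ 373 (mod 1580), so k ≡ 373·1332 ≡ 716 (mod 1580).
x = 2917 + 6697·716 = 4797969.

4797969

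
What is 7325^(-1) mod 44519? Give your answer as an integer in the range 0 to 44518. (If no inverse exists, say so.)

Extended Euclidean algorithm:
44519 = 6*7325 + 569
7325 = 12*569 + 497
569 = 1*497 + 72
497 = 6*72 + 65
72 = 1*65 + 7
65 = 9*7 + 2
7 = 3*2 + 1
2 = 2*1 + 0
gcd = 1, so the inverse exists. Back-substitute:
1 = 7 − 3·2
1 = −3·65 + 28·7
1 = 28·72 − 31·65
1 = −31·497 + 214·72
1 = 214·569 − 245·497
1 = −245·7325 + 3154·569
1 = 3154·44519 − 19169·7325
So 7325·(-19169) ≡ 1 (mod 44519), and -19169 ≡ 25350 (mod 44519).

25350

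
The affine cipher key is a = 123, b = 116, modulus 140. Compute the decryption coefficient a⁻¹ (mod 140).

Extended Euclidean algorithm:
140 = 1·123 + 17
123 = 7·17 + 4
17 = 4·4 + 1
4 = 4·1 + 0
Since gcd(123, 140) = 1, back-substitute to write 1 as a combination:
1 = 17 − 4·4
1 = −4·123 + 29·17
1 = 29·140 − 33·123
Hence 123⁻¹ ≡ -33 ≡ 107 (mod 140).

107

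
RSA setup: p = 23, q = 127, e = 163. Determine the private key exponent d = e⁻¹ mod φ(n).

2755

φ(n) = (p−1)(q−1) = 22·126 = 2772.
Need d with 163·d ≡ 1 (mod 2772). Apply the extended Euclidean algorithm:
2772 = 17×163 + 1
163 = 163×1 + 0
Back-substitute:
1 = 2772 − 17·163
So 163·(-17) ≡ 1 (mod 2772), hence d ≡ -17 ≡ 2755 (mod 2772).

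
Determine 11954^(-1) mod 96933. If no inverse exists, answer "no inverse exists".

11474

Run Euclid on (96933, 11954):
96933 = 8*11954 + 1301
11954 = 9*1301 + 245
1301 = 5*245 + 76
245 = 3*76 + 17
76 = 4*17 + 8
17 = 2*8 + 1
8 = 8*1 + 0
The gcd is 1. Working backward:
1 = 17 − 2·8
1 = −2·76 + 9·17
1 = 9·245 − 29·76
1 = −29·1301 + 154·245
1 = 154·11954 − 1415·1301
1 = −1415·96933 + 11474·11954
So 11954·11474 ≡ 1 (mod 96933).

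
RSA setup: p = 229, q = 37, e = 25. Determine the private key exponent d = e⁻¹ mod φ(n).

985

φ(n) = (p−1)(q−1) = 228·36 = 8208.
Need d with 25·d ≡ 1 (mod 8208). Apply the extended Euclidean algorithm:
8208 = 328*25 + 8
25 = 3*8 + 1
8 = 8*1 + 0
Back-substitute:
1 = 25 − 3·8
1 = −3·8208 + 985·25
So 25·985 ≡ 1 (mod 8208), hence d = 985.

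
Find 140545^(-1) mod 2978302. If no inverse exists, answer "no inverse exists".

Extended Euclidean algorithm:
2978302 = 21·140545 + 26857
140545 = 5·26857 + 6260
26857 = 4·6260 + 1817
6260 = 3·1817 + 809
1817 = 2·809 + 199
809 = 4·199 + 13
199 = 15·13 + 4
13 = 3·4 + 1
4 = 4·1 + 0
gcd = 1, so the inverse exists. Back-substitute:
1 = 13 − 3·4
1 = −3·199 + 46·13
1 = 46·809 − 187·199
1 = −187·1817 + 420·809
1 = 420·6260 − 1447·1817
1 = −1447·26857 + 6208·6260
1 = 6208·140545 − 32487·26857
1 = −32487·2978302 + 688435·140545
So 140545·688435 ≡ 1 (mod 2978302).

688435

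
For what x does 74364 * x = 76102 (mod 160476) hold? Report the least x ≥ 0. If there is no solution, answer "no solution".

gcd(74364, 160476):
160476 = 2·74364 + 11748
74364 = 6·11748 + 3876
11748 = 3·3876 + 120
3876 = 32·120 + 36
120 = 3·36 + 12
36 = 3·12 + 0
gcd = 12, but 12 ∤ 76102, so the congruence has no solution.

no solution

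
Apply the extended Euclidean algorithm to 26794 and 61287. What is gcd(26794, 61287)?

Repeated division:
61287 = 2×26794 + 7699
26794 = 3×7699 + 3697
7699 = 2×3697 + 305
3697 = 12×305 + 37
305 = 8×37 + 9
37 = 4×9 + 1
9 = 9×1 + 0
gcd(26794, 61287) = 1.
Express as a combination:
1 = 37 − 4·9
1 = −4·305 + 33·37
1 = 33·3697 − 400·305
1 = −400·7699 + 833·3697
1 = 833·26794 − 2899·7699
1 = −2899·61287 + 6631·26794
So 1 = (-2899)·61287 + (6631)·26794.

1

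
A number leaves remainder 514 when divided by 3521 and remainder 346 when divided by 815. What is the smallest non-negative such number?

2208181

Write x = 514 + 3521·k. Then 3521·k ≡ 346 − 514 ≡ 647 (mod 815).
Need 3521⁻¹ mod 815. Extended Euclid on (815, 261):
815 = 3×261 + 32
261 = 8×32 + 5
32 = 6×5 + 2
5 = 2×2 + 1
2 = 2×1 + 0
Back-substitute:
1 = 5 − 2·2
1 = −2·32 + 13·5
1 = 13·261 − 106·32
1 = −106·815 + 331·261
3521⁻¹ ≡ 331 (mod 815), so k ≡ 331·647 ≡ 627 (mod 815).
x = 514 + 3521·627 = 2208181.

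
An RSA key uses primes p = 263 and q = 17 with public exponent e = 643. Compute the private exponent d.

2347

φ(n) = (p−1)(q−1) = 262·16 = 4192.
Need d with 643·d ≡ 1 (mod 4192). Apply the extended Euclidean algorithm:
4192 = 6·643 + 334
643 = 1·334 + 309
334 = 1·309 + 25
309 = 12·25 + 9
25 = 2·9 + 7
9 = 1·7 + 2
7 = 3·2 + 1
2 = 2·1 + 0
Back-substitute:
1 = 7 − 3·2
1 = −3·9 + 4·7
1 = 4·25 − 11·9
1 = −11·309 + 136·25
1 = 136·334 − 147·309
1 = −147·643 + 283·334
1 = 283·4192 − 1845·643
So 643·(-1845) ≡ 1 (mod 4192), hence d ≡ -1845 ≡ 2347 (mod 4192).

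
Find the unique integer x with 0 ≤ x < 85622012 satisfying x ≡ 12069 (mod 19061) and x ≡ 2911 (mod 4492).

Write x = 12069 + 19061·k. Then 19061·k ≡ 2911 − 12069 ≡ 4318 (mod 4492).
Need 19061⁻¹ mod 4492. Extended Euclid on (4492, 1093):
4492 = 4·1093 + 120
1093 = 9·120 + 13
120 = 9·13 + 3
13 = 4·3 + 1
3 = 3·1 + 0
Back-substitute:
1 = 13 − 4·3
1 = −4·120 + 37·13
1 = 37·1093 − 337·120
1 = −337·4492 + 1385·1093
19061⁻¹ ≡ 1385 (mod 4492), so k ≡ 1385·4318 ≡ 1578 (mod 4492).
x = 12069 + 19061·1578 = 30090327.

30090327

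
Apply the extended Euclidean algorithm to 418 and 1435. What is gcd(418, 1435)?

Euclidean algorithm:
1435 = 3*418 + 181
418 = 2*181 + 56
181 = 3*56 + 13
56 = 4*13 + 4
13 = 3*4 + 1
4 = 4*1 + 0
gcd(418, 1435) = 1.
Back-substituting:
1 = 13 − 3·4
1 = −3·56 + 13·13
1 = 13·181 − 42·56
1 = −42·418 + 97·181
1 = 97·1435 − 333·418
So 1 = (97)·1435 + (-333)·418.

1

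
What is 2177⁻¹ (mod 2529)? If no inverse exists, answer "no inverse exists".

Run Euclid on (2529, 2177):
2529 = 1*2177 + 352
2177 = 6*352 + 65
352 = 5*65 + 27
65 = 2*27 + 11
27 = 2*11 + 5
11 = 2*5 + 1
5 = 5*1 + 0
Since gcd(2177, 2529) = 1, back-substitute to write 1 as a combination:
1 = 11 − 2·5
1 = −2·27 + 5·11
1 = 5·65 − 12·27
1 = −12·352 + 65·65
1 = 65·2177 − 402·352
1 = −402·2529 + 467·2177
So 2177·467 ≡ 1 (mod 2529).

467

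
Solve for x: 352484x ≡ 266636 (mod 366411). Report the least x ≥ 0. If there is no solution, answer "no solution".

200248

First find gcd(352484, 366411):
366411 = 1*352484 + 13927
352484 = 25*13927 + 4309
13927 = 3*4309 + 1000
4309 = 4*1000 + 309
1000 = 3*309 + 73
309 = 4*73 + 17
73 = 4*17 + 5
17 = 3*5 + 2
5 = 2*2 + 1
2 = 2*1 + 0
gcd = 1, so a unique solution mod 366411 exists.
Back-substitute for the Bézout coefficients:
1 = 5 − 2·2
1 = −2·17 + 7·5
1 = 7·73 − 30·17
1 = −30·309 + 127·73
1 = 127·1000 − 411·309
1 = −411·4309 + 1771·1000
1 = 1771·13927 − 5724·4309
1 = −5724·352484 + 144871·13927
1 = 144871·366411 − 150595·352484
So 352484·(-150595) ≡ 1 (mod 366411), giving 352484⁻¹ ≡ 215816.
x ≡ 352484⁻¹·266636 ≡ 215816·266636 ≡ 200248 (mod 366411).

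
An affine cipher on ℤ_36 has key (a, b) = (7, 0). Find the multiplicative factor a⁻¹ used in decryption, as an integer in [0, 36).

Run Euclid on (36, 7):
36 = 5×7 + 1
7 = 7×1 + 0
The gcd is 1. Working backward:
1 = 36 − 5·7
So 7·(-5) ≡ 1 (mod 36), and -5 ≡ 31 (mod 36).

31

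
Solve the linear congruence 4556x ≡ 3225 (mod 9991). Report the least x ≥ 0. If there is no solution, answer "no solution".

First find gcd(4556, 9991):
9991 = 2×4556 + 879
4556 = 5×879 + 161
879 = 5×161 + 74
161 = 2×74 + 13
74 = 5×13 + 9
13 = 1×9 + 4
9 = 2×4 + 1
4 = 4×1 + 0
gcd = 1, so a unique solution mod 9991 exists.
Back-substitute for the Bézout coefficients:
1 = 9 − 2·4
1 = −2·13 + 3·9
1 = 3·74 − 17·13
1 = −17·161 + 37·74
1 = 37·879 − 202·161
1 = −202·4556 + 1047·879
1 = 1047·9991 − 2296·4556
So 4556·(-2296) ≡ 1 (mod 9991), giving 4556⁻¹ ≡ 7695.
x ≡ 4556⁻¹·3225 ≡ 7695·3225 ≡ 8722 (mod 9991).

8722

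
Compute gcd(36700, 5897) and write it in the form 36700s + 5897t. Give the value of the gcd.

Euclidean algorithm:
36700 = 6·5897 + 1318
5897 = 4·1318 + 625
1318 = 2·625 + 68
625 = 9·68 + 13
68 = 5·13 + 3
13 = 4·3 + 1
3 = 3·1 + 0
gcd(36700, 5897) = 1.
Back-substituting:
1 = 13 − 4·3
1 = −4·68 + 21·13
1 = 21·625 − 193·68
1 = −193·1318 + 407·625
1 = 407·5897 − 1821·1318
1 = −1821·36700 + 11333·5897
So 1 = (-1821)·36700 + (11333)·5897.

1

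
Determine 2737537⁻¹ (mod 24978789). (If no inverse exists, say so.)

Euclidean algorithm on 24978789, 2737537:
24978789 = 9·2737537 + 340956
2737537 = 8·340956 + 9889
340956 = 34·9889 + 4730
9889 = 2·4730 + 429
4730 = 11·429 + 11
429 = 39·11 + 0
Since gcd = 11 > 1, 2737537 is not a unit mod 24978789.

no inverse exists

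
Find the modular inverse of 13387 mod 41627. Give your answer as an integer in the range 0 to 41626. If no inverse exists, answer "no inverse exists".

Run Euclid on (41627, 13387):
41627 = 3*13387 + 1466
13387 = 9*1466 + 193
1466 = 7*193 + 115
193 = 1*115 + 78
115 = 1*78 + 37
78 = 2*37 + 4
37 = 9*4 + 1
4 = 4*1 + 0
The gcd is 1. Working backward:
1 = 37 − 9·4
1 = −9·78 + 19·37
1 = 19·115 − 28·78
1 = −28·193 + 47·115
1 = 47·1466 − 357·193
1 = −357·13387 + 3260·1466
1 = 3260·41627 − 10137·13387
Thus 13387·(-10137) ≡ 1 (mod 41627); reducing, -10137 mod 41627 = 31490.

31490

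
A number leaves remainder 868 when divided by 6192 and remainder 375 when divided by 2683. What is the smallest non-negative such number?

Write x = 868 + 6192·k. Then 6192·k ≡ 375 − 868 ≡ 2190 (mod 2683).
Need 6192⁻¹ mod 2683. Extended Euclid on (2683, 826):
2683 = 3*826 + 205
826 = 4*205 + 6
205 = 34*6 + 1
6 = 6*1 + 0
Back-substitute:
1 = 205 − 34·6
1 = −34·826 + 137·205
1 = 137·2683 − 445·826
6192⁻¹ ≡ 2238 (mod 2683), so k ≡ 2238·2190 ≡ 2062 (mod 2683).
x = 868 + 6192·2062 = 12768772.

12768772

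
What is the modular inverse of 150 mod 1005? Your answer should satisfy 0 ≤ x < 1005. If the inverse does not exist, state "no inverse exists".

Compute gcd(150, 1005):
1005 = 6×150 + 105
150 = 1×105 + 45
105 = 2×45 + 15
45 = 3×15 + 0
gcd(150, 1005) = 15 ≠ 1, so 150 has no multiplicative inverse modulo 1005.

no inverse exists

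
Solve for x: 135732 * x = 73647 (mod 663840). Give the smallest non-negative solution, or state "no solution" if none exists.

gcd(135732, 663840):
663840 = 4×135732 + 120912
135732 = 1×120912 + 14820
120912 = 8×14820 + 2352
14820 = 6×2352 + 708
2352 = 3×708 + 228
708 = 3×228 + 24
228 = 9×24 + 12
24 = 2×12 + 0
gcd = 12, but 12 ∤ 73647, so the congruence has no solution.

no solution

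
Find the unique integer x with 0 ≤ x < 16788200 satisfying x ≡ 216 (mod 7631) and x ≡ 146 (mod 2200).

Write x = 216 + 7631·k. Then 7631·k ≡ 146 − 216 ≡ 2130 (mod 2200).
Need 7631⁻¹ mod 2200. Extended Euclid on (2200, 1031):
2200 = 2×1031 + 138
1031 = 7×138 + 65
138 = 2×65 + 8
65 = 8×8 + 1
8 = 8×1 + 0
Back-substitute:
1 = 65 − 8·8
1 = −8·138 + 17·65
1 = 17·1031 − 127·138
1 = −127·2200 + 271·1031
7631⁻¹ ≡ 271 (mod 2200), so k ≡ 271·2130 ≡ 830 (mod 2200).
x = 216 + 7631·830 = 6333946.

6333946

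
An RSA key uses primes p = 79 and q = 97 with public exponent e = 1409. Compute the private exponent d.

1217

φ(n) = (p−1)(q−1) = 78·96 = 7488.
Need d with 1409·d ≡ 1 (mod 7488). Apply the extended Euclidean algorithm:
7488 = 5×1409 + 443
1409 = 3×443 + 80
443 = 5×80 + 43
80 = 1×43 + 37
43 = 1×37 + 6
37 = 6×6 + 1
6 = 6×1 + 0
Back-substitute:
1 = 37 − 6·6
1 = −6·43 + 7·37
1 = 7·80 − 13·43
1 = −13·443 + 72·80
1 = 72·1409 − 229·443
1 = −229·7488 + 1217·1409
So 1409·1217 ≡ 1 (mod 7488), hence d = 1217.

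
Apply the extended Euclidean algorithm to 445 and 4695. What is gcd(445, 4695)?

Repeated division:
4695 = 10*445 + 245
445 = 1*245 + 200
245 = 1*200 + 45
200 = 4*45 + 20
45 = 2*20 + 5
20 = 4*5 + 0
gcd(445, 4695) = 5.
Working backward:
5 = 45 − 2·20
5 = −2·200 + 9·45
5 = 9·245 − 11·200
5 = −11·445 + 20·245
5 = 20·4695 − 211·445
So 5 = (20)·4695 + (-211)·445.

5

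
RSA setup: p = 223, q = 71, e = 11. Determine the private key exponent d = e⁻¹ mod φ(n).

5651

φ(n) = (p−1)(q−1) = 222·70 = 15540.
Need d with 11·d ≡ 1 (mod 15540). Apply the extended Euclidean algorithm:
15540 = 1412·11 + 8
11 = 1·8 + 3
8 = 2·3 + 2
3 = 1·2 + 1
2 = 2·1 + 0
Back-substitute:
1 = 3 − 2
1 = −8 + 3·3
1 = 3·11 − 4·8
1 = −4·15540 + 5651·11
So 11·5651 ≡ 1 (mod 15540), hence d = 5651.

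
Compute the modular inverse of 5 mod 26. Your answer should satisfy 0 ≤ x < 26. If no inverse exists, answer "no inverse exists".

Apply the Euclidean algorithm to 26 and 5:
26 = 5×5 + 1
5 = 5×1 + 0
Since gcd(5, 26) = 1, back-substitute to write 1 as a combination:
1 = 26 − 5·5
Hence 5⁻¹ ≡ -5 ≡ 21 (mod 26).

21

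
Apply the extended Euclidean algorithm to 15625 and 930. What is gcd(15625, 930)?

5

Repeated division:
15625 = 16·930 + 745
930 = 1·745 + 185
745 = 4·185 + 5
185 = 37·5 + 0
gcd(15625, 930) = 5.
Express as a combination:
5 = 745 − 4·185
5 = −4·930 + 5·745
5 = 5·15625 − 84·930
So 5 = (5)·15625 + (-84)·930.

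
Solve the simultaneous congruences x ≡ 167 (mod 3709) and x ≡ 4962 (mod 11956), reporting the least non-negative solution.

Write x = 167 + 3709·k. Then 3709·k ≡ 4962 − 167 ≡ 4795 (mod 11956).
Need 3709⁻¹ mod 11956. Extended Euclid on (11956, 3709):
11956 = 3*3709 + 829
3709 = 4*829 + 393
829 = 2*393 + 43
393 = 9*43 + 6
43 = 7*6 + 1
6 = 6*1 + 0
Back-substitute:
1 = 43 − 7·6
1 = −7·393 + 64·43
1 = 64·829 − 135·393
1 = −135·3709 + 604·829
1 = 604·11956 − 1947·3709
3709⁻¹ ≡ 10009 (mod 11956), so k ≡ 10009·4795 ≡ 1771 (mod 11956).
x = 167 + 3709·1771 = 6568806.

6568806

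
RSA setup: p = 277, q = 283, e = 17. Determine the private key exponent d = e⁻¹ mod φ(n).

64097

φ(n) = (p−1)(q−1) = 276·282 = 77832.
Need d with 17·d ≡ 1 (mod 77832). Apply the extended Euclidean algorithm:
77832 = 4578·17 + 6
17 = 2·6 + 5
6 = 1·5 + 1
5 = 5·1 + 0
Back-substitute:
1 = 6 − 5
1 = −17 + 3·6
1 = 3·77832 − 13735·17
So 17·(-13735) ≡ 1 (mod 77832), hence d ≡ -13735 ≡ 64097 (mod 77832).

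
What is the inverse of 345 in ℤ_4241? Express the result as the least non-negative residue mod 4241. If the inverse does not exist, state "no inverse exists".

Apply the Euclidean algorithm to 4241 and 345:
4241 = 12·345 + 101
345 = 3·101 + 42
101 = 2·42 + 17
42 = 2·17 + 8
17 = 2·8 + 1
8 = 8·1 + 0
gcd = 1, so the inverse exists. Back-substitute:
1 = 17 − 2·8
1 = −2·42 + 5·17
1 = 5·101 − 12·42
1 = −12·345 + 41·101
1 = 41·4241 − 504·345
Thus 345·(-504) ≡ 1 (mod 4241); reducing, -504 mod 4241 = 3737.

3737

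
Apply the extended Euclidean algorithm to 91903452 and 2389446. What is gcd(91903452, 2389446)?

Apply Euclid's algorithm to 91903452 and 2389446:
91903452 = 38*2389446 + 1104504
2389446 = 2*1104504 + 180438
1104504 = 6*180438 + 21876
180438 = 8*21876 + 5430
21876 = 4*5430 + 156
5430 = 34*156 + 126
156 = 1*126 + 30
126 = 4*30 + 6
30 = 5*6 + 0
gcd(91903452, 2389446) = 6.
Back-substituting:
6 = 126 − 4·30
6 = −4·156 + 5·126
6 = 5·5430 − 174·156
6 = −174·21876 + 701·5430
6 = 701·180438 − 5782·21876
6 = −5782·1104504 + 35393·180438
6 = 35393·2389446 − 76568·1104504
6 = −76568·91903452 + 2944977·2389446
So 6 = (-76568)·91903452 + (2944977)·2389446.

6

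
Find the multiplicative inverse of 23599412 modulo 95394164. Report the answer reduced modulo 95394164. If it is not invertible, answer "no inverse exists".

no inverse exists

Euclidean algorithm on 95394164, 23599412:
95394164 = 4*23599412 + 996516
23599412 = 23*996516 + 679544
996516 = 1*679544 + 316972
679544 = 2*316972 + 45600
316972 = 6*45600 + 43372
45600 = 1*43372 + 2228
43372 = 19*2228 + 1040
2228 = 2*1040 + 148
1040 = 7*148 + 4
148 = 37*4 + 0
Since gcd = 4 > 1, 23599412 is not a unit mod 95394164.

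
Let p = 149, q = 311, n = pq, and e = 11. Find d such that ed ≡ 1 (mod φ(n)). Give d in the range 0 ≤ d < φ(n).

φ(n) = (p−1)(q−1) = 148·310 = 45880.
Need d with 11·d ≡ 1 (mod 45880). Apply the extended Euclidean algorithm:
45880 = 4170×11 + 10
11 = 1×10 + 1
10 = 10×1 + 0
Back-substitute:
1 = 11 − 10
1 = −45880 + 4171·11
So 11·4171 ≡ 1 (mod 45880), hence d = 4171.

4171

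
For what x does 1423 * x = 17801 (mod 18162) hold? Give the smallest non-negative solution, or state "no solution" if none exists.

11627

First find gcd(1423, 18162):
18162 = 12·1423 + 1086
1423 = 1·1086 + 337
1086 = 3·337 + 75
337 = 4·75 + 37
75 = 2·37 + 1
37 = 37·1 + 0
gcd = 1, so a unique solution mod 18162 exists.
Back-substitute for the Bézout coefficients:
1 = 75 − 2·37
1 = −2·337 + 9·75
1 = 9·1086 − 29·337
1 = −29·1423 + 38·1086
1 = 38·18162 − 485·1423
So 1423·(-485) ≡ 1 (mod 18162), giving 1423⁻¹ ≡ 17677.
x ≡ 1423⁻¹·17801 ≡ 17677·17801 ≡ 11627 (mod 18162).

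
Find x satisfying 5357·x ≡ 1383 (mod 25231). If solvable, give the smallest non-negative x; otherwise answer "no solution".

2586

First find gcd(5357, 25231):
25231 = 4*5357 + 3803
5357 = 1*3803 + 1554
3803 = 2*1554 + 695
1554 = 2*695 + 164
695 = 4*164 + 39
164 = 4*39 + 8
39 = 4*8 + 7
8 = 1*7 + 1
7 = 7*1 + 0
gcd = 1, so a unique solution mod 25231 exists.
Back-substitute for the Bézout coefficients:
1 = 8 − 7
1 = −39 + 5·8
1 = 5·164 − 21·39
1 = −21·695 + 89·164
1 = 89·1554 − 199·695
1 = −199·3803 + 487·1554
1 = 487·5357 − 686·3803
1 = −686·25231 + 3231·5357
So 5357·(3231) ≡ 1 (mod 25231), giving 5357⁻¹ ≡ 3231.
x ≡ 5357⁻¹·1383 ≡ 3231·1383 ≡ 2586 (mod 25231).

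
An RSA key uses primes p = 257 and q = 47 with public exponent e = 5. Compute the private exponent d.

9421

φ(n) = (p−1)(q−1) = 256·46 = 11776.
Need d with 5·d ≡ 1 (mod 11776). Apply the extended Euclidean algorithm:
11776 = 2355×5 + 1
5 = 5×1 + 0
Back-substitute:
1 = 11776 − 2355·5
So 5·(-2355) ≡ 1 (mod 11776), hence d ≡ -2355 ≡ 9421 (mod 11776).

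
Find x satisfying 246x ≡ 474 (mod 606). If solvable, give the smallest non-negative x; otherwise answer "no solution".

First find gcd(246, 606):
606 = 2×246 + 114
246 = 2×114 + 18
114 = 6×18 + 6
18 = 3×6 + 0
gcd = 6 and 6 | 474, so solutions exist. Divide through by 6: 41x ≡ 79 (mod 101).
Now find 41⁻¹ mod 101:
101 = 2·41 + 19
41 = 2·19 + 3
19 = 6·3 + 1
3 = 3·1 + 0
Back-substitute:
1 = 19 − 6·3
1 = −6·41 + 13·19
1 = 13·101 − 32·41
So 41·(-32) ≡ 1 (mod 101), i.e. 41⁻¹ ≡ 69.
Then x ≡ 69·79 ≡ 98 (mod 101); the smallest non-negative solution is x = 98.

98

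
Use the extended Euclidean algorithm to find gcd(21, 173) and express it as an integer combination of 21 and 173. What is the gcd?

Apply Euclid's algorithm to 173 and 21:
173 = 8·21 + 5
21 = 4·5 + 1
5 = 5·1 + 0
gcd(21, 173) = 1.
Back-substituting:
1 = 21 − 4·5
1 = −4·173 + 33·21
So 1 = (-4)·173 + (33)·21.

1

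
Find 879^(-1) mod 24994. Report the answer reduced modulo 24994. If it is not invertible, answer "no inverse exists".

18909

Run Euclid on (24994, 879):
24994 = 28*879 + 382
879 = 2*382 + 115
382 = 3*115 + 37
115 = 3*37 + 4
37 = 9*4 + 1
4 = 4*1 + 0
gcd = 1, so the inverse exists. Back-substitute:
1 = 37 − 9·4
1 = −9·115 + 28·37
1 = 28·382 − 93·115
1 = −93·879 + 214·382
1 = 214·24994 − 6085·879
Hence 879⁻¹ ≡ -6085 ≡ 18909 (mod 24994).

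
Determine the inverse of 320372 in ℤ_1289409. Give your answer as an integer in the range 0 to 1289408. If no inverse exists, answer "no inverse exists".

979469

Run Euclid on (1289409, 320372):
1289409 = 4×320372 + 7921
320372 = 40×7921 + 3532
7921 = 2×3532 + 857
3532 = 4×857 + 104
857 = 8×104 + 25
104 = 4×25 + 4
25 = 6×4 + 1
4 = 4×1 + 0
Since gcd(320372, 1289409) = 1, back-substitute to write 1 as a combination:
1 = 25 − 6·4
1 = −6·104 + 25·25
1 = 25·857 − 206·104
1 = −206·3532 + 849·857
1 = 849·7921 − 1904·3532
1 = −1904·320372 + 77009·7921
1 = 77009·1289409 − 309940·320372
Hence 320372⁻¹ ≡ -309940 ≡ 979469 (mod 1289409).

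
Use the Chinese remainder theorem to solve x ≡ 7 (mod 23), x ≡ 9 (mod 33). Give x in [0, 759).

306

Write x = 7 + 23·k. Then 23·k ≡ 9 − 7 ≡ 2 (mod 33).
Need 23⁻¹ mod 33. Extended Euclid on (33, 23):
33 = 1·23 + 10
23 = 2·10 + 3
10 = 3·3 + 1
3 = 3·1 + 0
Back-substitute:
1 = 10 − 3·3
1 = −3·23 + 7·10
1 = 7·33 − 10·23
23⁻¹ ≡ 23 (mod 33), so k ≡ 23·2 ≡ 13 (mod 33).
x = 7 + 23·13 = 306.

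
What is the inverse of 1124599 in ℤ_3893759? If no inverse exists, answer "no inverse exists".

3468492

Apply the Euclidean algorithm to 3893759 and 1124599:
3893759 = 3·1124599 + 519962
1124599 = 2·519962 + 84675
519962 = 6·84675 + 11912
84675 = 7·11912 + 1291
11912 = 9·1291 + 293
1291 = 4·293 + 119
293 = 2·119 + 55
119 = 2·55 + 9
55 = 6·9 + 1
9 = 9·1 + 0
Since gcd(1124599, 3893759) = 1, back-substitute to write 1 as a combination:
1 = 55 − 6·9
1 = −6·119 + 13·55
1 = 13·293 − 32·119
1 = −32·1291 + 141·293
1 = 141·11912 − 1301·1291
1 = −1301·84675 + 9248·11912
1 = 9248·519962 − 56789·84675
1 = −56789·1124599 + 122826·519962
1 = 122826·3893759 − 425267·1124599
Hence 1124599⁻¹ ≡ -425267 ≡ 3468492 (mod 3893759).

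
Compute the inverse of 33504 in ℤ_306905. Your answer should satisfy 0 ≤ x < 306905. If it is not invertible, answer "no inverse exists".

Apply the Euclidean algorithm to 306905 and 33504:
306905 = 9×33504 + 5369
33504 = 6×5369 + 1290
5369 = 4×1290 + 209
1290 = 6×209 + 36
209 = 5×36 + 29
36 = 1×29 + 7
29 = 4×7 + 1
7 = 7×1 + 0
The gcd is 1. Working backward:
1 = 29 − 4·7
1 = −4·36 + 5·29
1 = 5·209 − 29·36
1 = −29·1290 + 179·209
1 = 179·5369 − 745·1290
1 = −745·33504 + 4649·5369
1 = 4649·306905 − 42586·33504
So 33504·(-42586) ≡ 1 (mod 306905), and -42586 ≡ 264319 (mod 306905).

264319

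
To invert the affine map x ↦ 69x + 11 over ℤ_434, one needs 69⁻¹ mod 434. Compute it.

Apply the Euclidean algorithm to 434 and 69:
434 = 6·69 + 20
69 = 3·20 + 9
20 = 2·9 + 2
9 = 4·2 + 1
2 = 2·1 + 0
The gcd is 1. Working backward:
1 = 9 − 4·2
1 = −4·20 + 9·9
1 = 9·69 − 31·20
1 = −31·434 + 195·69
So 69·195 ≡ 1 (mod 434).

195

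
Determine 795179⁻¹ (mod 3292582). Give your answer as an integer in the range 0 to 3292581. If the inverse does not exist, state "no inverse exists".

468195

Apply the Euclidean algorithm to 3292582 and 795179:
3292582 = 4·795179 + 111866
795179 = 7·111866 + 12117
111866 = 9·12117 + 2813
12117 = 4·2813 + 865
2813 = 3·865 + 218
865 = 3·218 + 211
218 = 1·211 + 7
211 = 30·7 + 1
7 = 7·1 + 0
Since gcd(795179, 3292582) = 1, back-substitute to write 1 as a combination:
1 = 211 − 30·7
1 = −30·218 + 31·211
1 = 31·865 − 123·218
1 = −123·2813 + 400·865
1 = 400·12117 − 1723·2813
1 = −1723·111866 + 15907·12117
1 = 15907·795179 − 113072·111866
1 = −113072·3292582 + 468195·795179
So 795179·468195 ≡ 1 (mod 3292582).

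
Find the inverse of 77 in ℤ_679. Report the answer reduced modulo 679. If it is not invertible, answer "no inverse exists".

no inverse exists

Euclidean algorithm on 679, 77:
679 = 8·77 + 63
77 = 1·63 + 14
63 = 4·14 + 7
14 = 2·7 + 0
Since gcd = 7 > 1, 77 is not a unit mod 679.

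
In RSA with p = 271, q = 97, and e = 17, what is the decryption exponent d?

φ(n) = (p−1)(q−1) = 270·96 = 25920.
Need d with 17·d ≡ 1 (mod 25920). Apply the extended Euclidean algorithm:
25920 = 1524×17 + 12
17 = 1×12 + 5
12 = 2×5 + 2
5 = 2×2 + 1
2 = 2×1 + 0
Back-substitute:
1 = 5 − 2·2
1 = −2·12 + 5·5
1 = 5·17 − 7·12
1 = −7·25920 + 10673·17
So 17·10673 ≡ 1 (mod 25920), hence d = 10673.

10673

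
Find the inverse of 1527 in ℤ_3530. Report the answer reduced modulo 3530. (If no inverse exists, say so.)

2603

Extended Euclidean algorithm:
3530 = 2·1527 + 476
1527 = 3·476 + 99
476 = 4·99 + 80
99 = 1·80 + 19
80 = 4·19 + 4
19 = 4·4 + 3
4 = 1·3 + 1
3 = 3·1 + 0
gcd = 1, so the inverse exists. Back-substitute:
1 = 4 − 3
1 = −19 + 5·4
1 = 5·80 − 21·19
1 = −21·99 + 26·80
1 = 26·476 − 125·99
1 = −125·1527 + 401·476
1 = 401·3530 − 927·1527
Hence 1527⁻¹ ≡ -927 ≡ 2603 (mod 3530).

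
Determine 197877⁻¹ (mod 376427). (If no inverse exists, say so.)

Run Euclid on (376427, 197877):
376427 = 1·197877 + 178550
197877 = 1·178550 + 19327
178550 = 9·19327 + 4607
19327 = 4·4607 + 899
4607 = 5·899 + 112
899 = 8·112 + 3
112 = 37·3 + 1
3 = 3·1 + 0
Since gcd(197877, 376427) = 1, back-substitute to write 1 as a combination:
1 = 112 − 37·3
1 = −37·899 + 297·112
1 = 297·4607 − 1522·899
1 = −1522·19327 + 6385·4607
1 = 6385·178550 − 58987·19327
1 = −58987·197877 + 65372·178550
1 = 65372·376427 − 124359·197877
So 197877·(-124359) ≡ 1 (mod 376427), and -124359 ≡ 252068 (mod 376427).

252068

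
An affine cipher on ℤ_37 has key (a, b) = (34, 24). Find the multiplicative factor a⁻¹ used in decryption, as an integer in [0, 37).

gcd(37, 34) by repeated division:
37 = 1*34 + 3
34 = 11*3 + 1
3 = 3*1 + 0
Since gcd(34, 37) = 1, back-substitute to write 1 as a combination:
1 = 34 − 11·3
1 = −11·37 + 12·34
So 34·12 ≡ 1 (mod 37).

12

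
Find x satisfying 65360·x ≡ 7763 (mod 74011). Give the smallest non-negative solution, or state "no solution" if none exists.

First find gcd(65360, 74011):
74011 = 1·65360 + 8651
65360 = 7·8651 + 4803
8651 = 1·4803 + 3848
4803 = 1·3848 + 955
3848 = 4·955 + 28
955 = 34·28 + 3
28 = 9·3 + 1
3 = 3·1 + 0
gcd = 1, so a unique solution mod 74011 exists.
Back-substitute for the Bézout coefficients:
1 = 28 − 9·3
1 = −9·955 + 307·28
1 = 307·3848 − 1237·955
1 = −1237·4803 + 1544·3848
1 = 1544·8651 − 2781·4803
1 = −2781·65360 + 21011·8651
1 = 21011·74011 − 23792·65360
So 65360·(-23792) ≡ 1 (mod 74011), giving 65360⁻¹ ≡ 50219.
x ≡ 65360⁻¹·7763 ≡ 50219·7763 ≡ 34160 (mod 74011).

34160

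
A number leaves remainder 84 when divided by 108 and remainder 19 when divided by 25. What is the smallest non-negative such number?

Write x = 84 + 108·k. Then 108·k ≡ 19 − 84 ≡ 10 (mod 25).
Need 108⁻¹ mod 25. Extended Euclid on (25, 8):
25 = 3×8 + 1
8 = 8×1 + 0
Back-substitute:
1 = 25 − 3·8
108⁻¹ ≡ 22 (mod 25), so k ≡ 22·10 ≡ 20 (mod 25).
x = 84 + 108·20 = 2244.

2244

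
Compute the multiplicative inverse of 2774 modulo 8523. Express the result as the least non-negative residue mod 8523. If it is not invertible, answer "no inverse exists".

212

Extended Euclidean algorithm:
8523 = 3×2774 + 201
2774 = 13×201 + 161
201 = 1×161 + 40
161 = 4×40 + 1
40 = 40×1 + 0
Since gcd(2774, 8523) = 1, back-substitute to write 1 as a combination:
1 = 161 − 4·40
1 = −4·201 + 5·161
1 = 5·2774 − 69·201
1 = −69·8523 + 212·2774
So 2774·212 ≡ 1 (mod 8523).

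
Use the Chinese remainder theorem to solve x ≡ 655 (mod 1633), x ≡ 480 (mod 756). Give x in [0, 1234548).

263568

Write x = 655 + 1633·k. Then 1633·k ≡ 480 − 655 ≡ 581 (mod 756).
Need 1633⁻¹ mod 756. Extended Euclid on (756, 121):
756 = 6*121 + 30
121 = 4*30 + 1
30 = 30*1 + 0
Back-substitute:
1 = 121 − 4·30
1 = −4·756 + 25·121
1633⁻¹ ≡ 25 (mod 756), so k ≡ 25·581 ≡ 161 (mod 756).
x = 655 + 1633·161 = 263568.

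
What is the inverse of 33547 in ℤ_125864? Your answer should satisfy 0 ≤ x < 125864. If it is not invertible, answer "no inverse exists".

24571

Extended Euclidean algorithm:
125864 = 3×33547 + 25223
33547 = 1×25223 + 8324
25223 = 3×8324 + 251
8324 = 33×251 + 41
251 = 6×41 + 5
41 = 8×5 + 1
5 = 5×1 + 0
gcd = 1, so the inverse exists. Back-substitute:
1 = 41 − 8·5
1 = −8·251 + 49·41
1 = 49·8324 − 1625·251
1 = −1625·25223 + 4924·8324
1 = 4924·33547 − 6549·25223
1 = −6549·125864 + 24571·33547
So 33547·24571 ≡ 1 (mod 125864).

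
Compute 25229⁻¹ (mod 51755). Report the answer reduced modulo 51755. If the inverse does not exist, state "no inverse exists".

Run Euclid on (51755, 25229):
51755 = 2×25229 + 1297
25229 = 19×1297 + 586
1297 = 2×586 + 125
586 = 4×125 + 86
125 = 1×86 + 39
86 = 2×39 + 8
39 = 4×8 + 7
8 = 1×7 + 1
7 = 7×1 + 0
The gcd is 1. Working backward:
1 = 8 − 7
1 = −39 + 5·8
1 = 5·86 − 11·39
1 = −11·125 + 16·86
1 = 16·586 − 75·125
1 = −75·1297 + 166·586
1 = 166·25229 − 3229·1297
1 = −3229·51755 + 6624·25229
So 25229·6624 ≡ 1 (mod 51755).

6624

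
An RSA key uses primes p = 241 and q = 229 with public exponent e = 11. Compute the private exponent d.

φ(n) = (p−1)(q−1) = 240·228 = 54720.
Need d with 11·d ≡ 1 (mod 54720). Apply the extended Euclidean algorithm:
54720 = 4974·11 + 6
11 = 1·6 + 5
6 = 1·5 + 1
5 = 5·1 + 0
Back-substitute:
1 = 6 − 5
1 = −11 + 2·6
1 = 2·54720 − 9949·11
So 11·(-9949) ≡ 1 (mod 54720), hence d ≡ -9949 ≡ 44771 (mod 54720).

44771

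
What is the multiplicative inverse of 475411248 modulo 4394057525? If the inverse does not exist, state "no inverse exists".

Compute gcd(475411248, 4394057525):
4394057525 = 9×475411248 + 115356293
475411248 = 4×115356293 + 13986076
115356293 = 8×13986076 + 3467685
13986076 = 4×3467685 + 115336
3467685 = 30×115336 + 7605
115336 = 15×7605 + 1261
7605 = 6×1261 + 39
1261 = 32×39 + 13
39 = 3×13 + 0
The gcd is 13, not 1, hence no inverse exists.

no inverse exists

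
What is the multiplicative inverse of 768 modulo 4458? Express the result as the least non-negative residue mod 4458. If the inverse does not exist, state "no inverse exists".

no inverse exists

Euclidean algorithm on 4458, 768:
4458 = 5·768 + 618
768 = 1·618 + 150
618 = 4·150 + 18
150 = 8·18 + 6
18 = 3·6 + 0
gcd(768, 4458) = 6 ≠ 1, so 768 has no multiplicative inverse modulo 4458.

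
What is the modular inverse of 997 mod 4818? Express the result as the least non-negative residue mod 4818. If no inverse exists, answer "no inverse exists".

Extended Euclidean algorithm:
4818 = 4*997 + 830
997 = 1*830 + 167
830 = 4*167 + 162
167 = 1*162 + 5
162 = 32*5 + 2
5 = 2*2 + 1
2 = 2*1 + 0
The gcd is 1. Working backward:
1 = 5 − 2·2
1 = −2·162 + 65·5
1 = 65·167 − 67·162
1 = −67·830 + 333·167
1 = 333·997 − 400·830
1 = −400·4818 + 1933·997
So 997·1933 ≡ 1 (mod 4818).

1933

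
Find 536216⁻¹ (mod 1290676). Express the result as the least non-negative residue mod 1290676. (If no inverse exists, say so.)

no inverse exists

Compute gcd(536216, 1290676):
1290676 = 2*536216 + 218244
536216 = 2*218244 + 99728
218244 = 2*99728 + 18788
99728 = 5*18788 + 5788
18788 = 3*5788 + 1424
5788 = 4*1424 + 92
1424 = 15*92 + 44
92 = 2*44 + 4
44 = 11*4 + 0
Since gcd = 4 > 1, 536216 is not a unit mod 1290676.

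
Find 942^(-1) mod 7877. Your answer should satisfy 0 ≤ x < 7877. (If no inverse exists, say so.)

6029

Extended Euclidean algorithm:
7877 = 8*942 + 341
942 = 2*341 + 260
341 = 1*260 + 81
260 = 3*81 + 17
81 = 4*17 + 13
17 = 1*13 + 4
13 = 3*4 + 1
4 = 4*1 + 0
gcd = 1, so the inverse exists. Back-substitute:
1 = 13 − 3·4
1 = −3·17 + 4·13
1 = 4·81 − 19·17
1 = −19·260 + 61·81
1 = 61·341 − 80·260
1 = −80·942 + 221·341
1 = 221·7877 − 1848·942
Thus 942·(-1848) ≡ 1 (mod 7877); reducing, -1848 mod 7877 = 6029.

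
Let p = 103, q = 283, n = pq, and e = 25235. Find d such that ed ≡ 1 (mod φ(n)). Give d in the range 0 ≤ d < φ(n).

13571

φ(n) = (p−1)(q−1) = 102·282 = 28764.
Need d with 25235·d ≡ 1 (mod 28764). Apply the extended Euclidean algorithm:
28764 = 1*25235 + 3529
25235 = 7*3529 + 532
3529 = 6*532 + 337
532 = 1*337 + 195
337 = 1*195 + 142
195 = 1*142 + 53
142 = 2*53 + 36
53 = 1*36 + 17
36 = 2*17 + 2
17 = 8*2 + 1
2 = 2*1 + 0
Back-substitute:
1 = 17 − 8·2
1 = −8·36 + 17·17
1 = 17·53 − 25·36
1 = −25·142 + 67·53
1 = 67·195 − 92·142
1 = −92·337 + 159·195
1 = 159·532 − 251·337
1 = −251·3529 + 1665·532
1 = 1665·25235 − 11906·3529
1 = −11906·28764 + 13571·25235
So 25235·13571 ≡ 1 (mod 28764), hence d = 13571.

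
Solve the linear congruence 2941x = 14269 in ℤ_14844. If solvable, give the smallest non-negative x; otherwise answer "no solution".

6001

First find gcd(2941, 14844):
14844 = 5·2941 + 139
2941 = 21·139 + 22
139 = 6·22 + 7
22 = 3·7 + 1
7 = 7·1 + 0
gcd = 1, so a unique solution mod 14844 exists.
Back-substitute for the Bézout coefficients:
1 = 22 − 3·7
1 = −3·139 + 19·22
1 = 19·2941 − 402·139
1 = −402·14844 + 2029·2941
So 2941·(2029) ≡ 1 (mod 14844), giving 2941⁻¹ ≡ 2029.
x ≡ 2941⁻¹·14269 ≡ 2029·14269 ≡ 6001 (mod 14844).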